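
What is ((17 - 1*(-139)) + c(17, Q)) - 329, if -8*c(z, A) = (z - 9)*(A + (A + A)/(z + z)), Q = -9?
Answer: -2779/17 ≈ -163.47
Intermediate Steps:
c(z, A) = -(-9 + z)*(A + A/z)/8 (c(z, A) = -(z - 9)*(A + (A + A)/(z + z))/8 = -(-9 + z)*(A + (2*A)/((2*z)))/8 = -(-9 + z)*(A + (2*A)*(1/(2*z)))/8 = -(-9 + z)*(A + A/z)/8)
((17 - 1*(-139)) + c(17, Q)) - 329 = ((17 - 1*(-139)) - ⅛*(-9)*(-9 + 17*(-8 + 17))/17) - 329 = ((17 + 139) - ⅛*(-9)*1/17*(-9 + 17*9)) - 329 = (156 - ⅛*(-9)*1/17*(-9 + 153)) - 329 = (156 - ⅛*(-9)*1/17*144) - 329 = (156 + 162/17) - 329 = 2814/17 - 329 = -2779/17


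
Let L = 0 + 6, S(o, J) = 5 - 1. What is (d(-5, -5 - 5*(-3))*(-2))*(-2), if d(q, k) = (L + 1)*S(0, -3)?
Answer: 112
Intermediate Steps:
S(o, J) = 4
L = 6
d(q, k) = 28 (d(q, k) = (6 + 1)*4 = 7*4 = 28)
(d(-5, -5 - 5*(-3))*(-2))*(-2) = (28*(-2))*(-2) = -56*(-2) = 112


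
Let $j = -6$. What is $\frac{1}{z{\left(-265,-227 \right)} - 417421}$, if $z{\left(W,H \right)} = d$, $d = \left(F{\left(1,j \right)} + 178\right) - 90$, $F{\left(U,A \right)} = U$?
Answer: $- \frac{1}{417332} \approx -2.3962 \cdot 10^{-6}$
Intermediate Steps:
$d = 89$ ($d = \left(1 + 178\right) - 90 = 179 - 90 = 89$)
$z{\left(W,H \right)} = 89$
$\frac{1}{z{\left(-265,-227 \right)} - 417421} = \frac{1}{89 - 417421} = \frac{1}{-417332} = - \frac{1}{417332}$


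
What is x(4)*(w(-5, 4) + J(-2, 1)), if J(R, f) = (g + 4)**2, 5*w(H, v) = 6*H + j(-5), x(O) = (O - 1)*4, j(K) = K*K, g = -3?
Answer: 0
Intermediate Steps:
j(K) = K**2
x(O) = -4 + 4*O (x(O) = (-1 + O)*4 = -4 + 4*O)
w(H, v) = 5 + 6*H/5 (w(H, v) = (6*H + (-5)**2)/5 = (6*H + 25)/5 = (25 + 6*H)/5 = 5 + 6*H/5)
J(R, f) = 1 (J(R, f) = (-3 + 4)**2 = 1**2 = 1)
x(4)*(w(-5, 4) + J(-2, 1)) = (-4 + 4*4)*((5 + (6/5)*(-5)) + 1) = (-4 + 16)*((5 - 6) + 1) = 12*(-1 + 1) = 12*0 = 0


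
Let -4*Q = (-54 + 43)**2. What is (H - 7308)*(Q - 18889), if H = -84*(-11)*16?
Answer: -141440313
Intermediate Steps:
H = 14784 (H = 924*16 = 14784)
Q = -121/4 (Q = -(-54 + 43)**2/4 = -1/4*(-11)**2 = -1/4*121 = -121/4 ≈ -30.250)
(H - 7308)*(Q - 18889) = (14784 - 7308)*(-121/4 - 18889) = 7476*(-75677/4) = -141440313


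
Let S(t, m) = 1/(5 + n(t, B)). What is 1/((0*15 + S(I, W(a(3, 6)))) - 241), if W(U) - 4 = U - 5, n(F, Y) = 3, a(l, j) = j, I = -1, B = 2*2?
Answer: -8/1927 ≈ -0.0041515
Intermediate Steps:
B = 4
W(U) = -1 + U (W(U) = 4 + (U - 5) = 4 + (-5 + U) = -1 + U)
S(t, m) = ⅛ (S(t, m) = 1/(5 + 3) = 1/8 = ⅛)
1/((0*15 + S(I, W(a(3, 6)))) - 241) = 1/((0*15 + ⅛) - 241) = 1/((0 + ⅛) - 241) = 1/(⅛ - 241) = 1/(-1927/8) = -8/1927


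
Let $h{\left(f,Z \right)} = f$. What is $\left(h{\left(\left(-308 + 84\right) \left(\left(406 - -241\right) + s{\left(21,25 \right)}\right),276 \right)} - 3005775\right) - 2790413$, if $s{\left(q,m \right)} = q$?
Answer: $-5945820$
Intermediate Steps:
$\left(h{\left(\left(-308 + 84\right) \left(\left(406 - -241\right) + s{\left(21,25 \right)}\right),276 \right)} - 3005775\right) - 2790413 = \left(\left(-308 + 84\right) \left(\left(406 - -241\right) + 21\right) - 3005775\right) - 2790413 = \left(- 224 \left(\left(406 + 241\right) + 21\right) - 3005775\right) - 2790413 = \left(- 224 \left(647 + 21\right) - 3005775\right) - 2790413 = \left(\left(-224\right) 668 - 3005775\right) - 2790413 = \left(-149632 - 3005775\right) - 2790413 = -3155407 - 2790413 = -5945820$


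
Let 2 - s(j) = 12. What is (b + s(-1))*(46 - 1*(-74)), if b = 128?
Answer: 14160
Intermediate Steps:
s(j) = -10 (s(j) = 2 - 1*12 = 2 - 12 = -10)
(b + s(-1))*(46 - 1*(-74)) = (128 - 10)*(46 - 1*(-74)) = 118*(46 + 74) = 118*120 = 14160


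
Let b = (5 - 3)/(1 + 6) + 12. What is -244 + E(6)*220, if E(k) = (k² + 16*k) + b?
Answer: 220492/7 ≈ 31499.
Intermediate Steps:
b = 86/7 (b = 2/7 + 12 = 86/7 ≈ 12.286)
E(k) = 86/7 + k² + 16*k (E(k) = (k² + 16*k) + 86/7 = 86/7 + k² + 16*k)
-244 + E(6)*220 = -244 + (86/7 + 6² + 16*6)*220 = -244 + (86/7 + 36 + 96)*220 = -244 + (1010/7)*220 = -244 + 222200/7 = 220492/7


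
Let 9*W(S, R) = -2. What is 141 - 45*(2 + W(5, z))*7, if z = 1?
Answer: -419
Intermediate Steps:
W(S, R) = -2/9 (W(S, R) = (⅑)*(-2) = -2/9)
141 - 45*(2 + W(5, z))*7 = 141 - 45*(2 - 2/9)*7 = 141 - 80*7 = 141 - 45*112/9 = 141 - 560 = -419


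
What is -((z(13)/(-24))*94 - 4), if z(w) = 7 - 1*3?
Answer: 59/3 ≈ 19.667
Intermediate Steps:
z(w) = 4 (z(w) = 7 - 3 = 4)
-((z(13)/(-24))*94 - 4) = -((4/(-24))*94 - 4) = -((4*(-1/24))*94 - 4) = -(-⅙*94 - 4) = -(-47/3 - 4) = -1*(-59/3) = 59/3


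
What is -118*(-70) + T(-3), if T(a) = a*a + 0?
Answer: 8269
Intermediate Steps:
T(a) = a² (T(a) = a² + 0 = a²)
-118*(-70) + T(-3) = -118*(-70) + (-3)² = 8260 + 9 = 8269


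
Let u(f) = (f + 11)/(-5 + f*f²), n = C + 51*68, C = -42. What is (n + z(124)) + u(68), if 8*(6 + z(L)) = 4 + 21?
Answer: 8610584027/2515416 ≈ 3423.1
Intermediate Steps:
n = 3426 (n = -42 + 51*68 = -42 + 3468 = 3426)
z(L) = -23/8 (z(L) = -6 + (4 + 21)/8 = -6 + (⅛)*25 = -6 + 25/8 = -23/8)
u(f) = (11 + f)/(-5 + f³)
(n + z(124)) + u(68) = (3426 - 23/8) + (11 + 68)/(-5 + 68³) = 27385/8 + 79/(-5 + 314432) = 27385/8 + 79/314427 = 8610584027/2515416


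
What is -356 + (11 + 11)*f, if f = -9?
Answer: -554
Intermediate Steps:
-356 + (11 + 11)*f = -356 + (11 + 11)*(-9) = -356 + 22*(-9) = -356 - 198 = -554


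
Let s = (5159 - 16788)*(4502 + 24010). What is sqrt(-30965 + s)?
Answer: I*sqrt(331597013) ≈ 18210.0*I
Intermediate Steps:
s = -331566048 (s = -11629*28512 = -331566048)
sqrt(-30965 + s) = sqrt(-30965 - 331566048) = sqrt(-331597013) = I*sqrt(331597013)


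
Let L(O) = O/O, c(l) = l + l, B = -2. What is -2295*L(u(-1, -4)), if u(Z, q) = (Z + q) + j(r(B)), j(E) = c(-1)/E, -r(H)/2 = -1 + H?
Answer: -2295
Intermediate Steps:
c(l) = 2*l
r(H) = 2 - 2*H (r(H) = -2*(-1 + H) = 2 - 2*H)
j(E) = -2/E (j(E) = (2*(-1))/E = -2/E)
u(Z, q) = -⅓ + Z + q (u(Z, q) = (Z + q) - 2/(2 - 2*(-2)) = (Z + q) - 2/(2 + 4) = (Z + q) - 2/6 = (Z + q) - 2*⅙ = (Z + q) - ⅓ = -⅓ + Z + q)
L(O) = 1
-2295*L(u(-1, -4)) = -2295*1 = -2295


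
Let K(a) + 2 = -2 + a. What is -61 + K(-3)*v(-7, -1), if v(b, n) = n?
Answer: -54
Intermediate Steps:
K(a) = -4 + a (K(a) = -2 + (-2 + a) = -4 + a)
-61 + K(-3)*v(-7, -1) = -61 + (-4 - 3)*(-1) = -61 - 7*(-1) = -61 + 7 = -54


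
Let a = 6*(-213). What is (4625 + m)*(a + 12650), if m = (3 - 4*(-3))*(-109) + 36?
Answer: 34411672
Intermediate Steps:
m = -1599 (m = (3 + 12)*(-109) + 36 = 15*(-109) + 36 = -1635 + 36 = -1599)
a = -1278
(4625 + m)*(a + 12650) = (4625 - 1599)*(-1278 + 12650) = 3026*11372 = 34411672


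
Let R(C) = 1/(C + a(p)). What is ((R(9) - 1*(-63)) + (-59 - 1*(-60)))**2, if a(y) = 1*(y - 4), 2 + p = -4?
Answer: 3969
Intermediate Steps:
p = -6 (p = -2 - 4 = -6)
a(y) = -4 + y (a(y) = 1*(-4 + y) = -4 + y)
R(C) = 1/(-10 + C) (R(C) = 1/(C + (-4 - 6)) = 1/(C - 10) = 1/(-10 + C))
((R(9) - 1*(-63)) + (-59 - 1*(-60)))**2 = ((1/(-10 + 9) - 1*(-63)) + (-59 - 1*(-60)))**2 = ((1/(-1) + 63) + (-59 + 60))**2 = ((-1 + 63) + 1)**2 = (62 + 1)**2 = 63**2 = 3969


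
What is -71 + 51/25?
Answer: -1724/25 ≈ -68.960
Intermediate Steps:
-71 + 51/25 = -1724/25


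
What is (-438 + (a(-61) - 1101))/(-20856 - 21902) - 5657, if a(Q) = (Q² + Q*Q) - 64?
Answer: -241887845/42758 ≈ -5657.1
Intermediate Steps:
a(Q) = -64 + 2*Q² (a(Q) = (Q² + Q²) - 64 = 2*Q² - 64 = -64 + 2*Q²)
(-438 + (a(-61) - 1101))/(-20856 - 21902) - 5657 = (-438 + ((-64 + 2*(-61)²) - 1101))/(-20856 - 21902) - 5657 = (-438 + ((-64 + 2*3721) - 1101))/(-42758) - 5657 = (-438 + ((-64 + 7442) - 1101))*(-1/42758) - 5657 = (-438 + (7378 - 1101))*(-1/42758) - 5657 = (-438 + 6277)*(-1/42758) - 5657 = 5839*(-1/42758) - 5657 = -5839/42758 - 5657 = -241887845/42758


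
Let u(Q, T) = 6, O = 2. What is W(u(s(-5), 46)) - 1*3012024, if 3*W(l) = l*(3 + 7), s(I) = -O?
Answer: -3012004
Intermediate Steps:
s(I) = -2 (s(I) = -1*2 = -2)
W(l) = 10*l/3 (W(l) = (l*(3 + 7))/3 = (l*10)/3 = (10*l)/3 = 10*l/3)
W(u(s(-5), 46)) - 1*3012024 = (10/3)*6 - 1*3012024 = 20 - 3012024 = -3012004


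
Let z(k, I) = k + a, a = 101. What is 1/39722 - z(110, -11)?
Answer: -8381341/39722 ≈ -211.00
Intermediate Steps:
z(k, I) = 101 + k (z(k, I) = k + 101 = 101 + k)
1/39722 - z(110, -11) = 1/39722 - (101 + 110) = 1/39722 - 1*211 = 1/39722 - 211 = -8381341/39722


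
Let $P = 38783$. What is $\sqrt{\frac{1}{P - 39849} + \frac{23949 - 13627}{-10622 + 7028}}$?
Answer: $\frac{i \sqrt{10542368105646}}{1915602} \approx 1.695 i$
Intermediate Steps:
$\sqrt{\frac{1}{P - 39849} + \frac{23949 - 13627}{-10622 + 7028}} = \sqrt{\frac{1}{38783 - 39849} + \frac{23949 - 13627}{-10622 + 7028}} = \sqrt{\frac{1}{-1066} + \frac{10322}{-3594}} = \sqrt{- \frac{1}{1066} + 10322 \left(- \frac{1}{3594}\right)} = \sqrt{- \frac{1}{1066} - \frac{5161}{1797}} = \sqrt{- \frac{5503423}{1915602}} = \frac{i \sqrt{10542368105646}}{1915602}$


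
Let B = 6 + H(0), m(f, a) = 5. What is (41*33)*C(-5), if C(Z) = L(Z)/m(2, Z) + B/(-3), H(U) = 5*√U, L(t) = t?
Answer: -4059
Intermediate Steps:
B = 6 (B = 6 + 5*√0 = 6 + 5*0 = 6 + 0 = 6)
C(Z) = -2 + Z/5 (C(Z) = Z/5 + 6/(-3) = Z*(⅕) + 6*(-⅓) = Z/5 - 2 = -2 + Z/5)
(41*33)*C(-5) = (41*33)*(-2 + (⅕)*(-5)) = 1353*(-2 - 1) = 1353*(-3) = -4059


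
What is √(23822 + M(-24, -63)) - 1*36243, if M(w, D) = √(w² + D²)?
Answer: -36243 + √(23822 + 3*√505) ≈ -36088.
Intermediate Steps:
M(w, D) = √(D² + w²)
√(23822 + M(-24, -63)) - 1*36243 = √(23822 + √((-63)² + (-24)²)) - 1*36243 = √(23822 + √(3969 + 576)) - 36243 = √(23822 + √4545) - 36243 = √(23822 + 3*√505) - 36243 = -36243 + √(23822 + 3*√505)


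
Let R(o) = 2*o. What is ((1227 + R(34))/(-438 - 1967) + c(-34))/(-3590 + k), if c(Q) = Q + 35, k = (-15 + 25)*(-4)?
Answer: -1/7865 ≈ -0.00012715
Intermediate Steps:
k = -40 (k = 10*(-4) = -40)
c(Q) = 35 + Q
((1227 + R(34))/(-438 - 1967) + c(-34))/(-3590 + k) = ((1227 + 2*34)/(-438 - 1967) + (35 - 34))/(-3590 - 40) = ((1227 + 68)/(-2405) + 1)/(-3630) = (1295*(-1/2405) + 1)*(-1/3630) = (-7/13 + 1)*(-1/3630) = (6/13)*(-1/3630) = -1/7865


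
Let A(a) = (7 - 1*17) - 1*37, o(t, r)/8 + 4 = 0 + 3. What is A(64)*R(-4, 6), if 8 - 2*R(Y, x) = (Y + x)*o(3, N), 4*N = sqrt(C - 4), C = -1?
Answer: -564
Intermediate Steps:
N = I*sqrt(5)/4 (N = sqrt(-1 - 4)/4 = sqrt(-5)/4 = (I*sqrt(5))/4 = I*sqrt(5)/4 ≈ 0.55902*I)
o(t, r) = -8 (o(t, r) = -32 + 8*(0 + 3) = -32 + 8*3 = -32 + 24 = -8)
A(a) = -47 (A(a) = (7 - 17) - 37 = -10 - 37 = -47)
R(Y, x) = 4 + 4*Y + 4*x (R(Y, x) = 4 - (Y + x)*(-8)/2 = 4 - (-8*Y - 8*x)/2 = 4 + (4*Y + 4*x) = 4 + 4*Y + 4*x)
A(64)*R(-4, 6) = -47*(4 + 4*(-4) + 4*6) = -47*(4 - 16 + 24) = -47*12 = -564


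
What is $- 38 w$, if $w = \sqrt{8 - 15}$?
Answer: $- 38 i \sqrt{7} \approx - 100.54 i$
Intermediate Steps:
$w = i \sqrt{7}$ ($w = \sqrt{-7} = i \sqrt{7} \approx 2.6458 i$)
$- 38 w = - 38 i \sqrt{7}$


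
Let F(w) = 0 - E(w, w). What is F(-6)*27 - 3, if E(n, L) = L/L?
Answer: -30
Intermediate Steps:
E(n, L) = 1
F(w) = -1 (F(w) = 0 - 1*1 = 0 - 1 = -1)
F(-6)*27 - 3 = -1*27 - 3 = -27 - 3 = -30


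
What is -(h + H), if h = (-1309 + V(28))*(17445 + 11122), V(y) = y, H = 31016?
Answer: 36563311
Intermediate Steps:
h = -36594327 (h = (-1309 + 28)*(17445 + 11122) = -1281*28567 = -36594327)
-(h + H) = -(-36594327 + 31016) = -1*(-36563311) = 36563311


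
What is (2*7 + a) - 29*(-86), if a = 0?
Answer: 2508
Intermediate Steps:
(2*7 + a) - 29*(-86) = (2*7 + 0) - 29*(-86) = (14 + 0) + 2494 = 14 + 2494 = 2508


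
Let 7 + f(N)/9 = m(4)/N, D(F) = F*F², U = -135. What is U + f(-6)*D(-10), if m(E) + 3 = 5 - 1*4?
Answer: 59865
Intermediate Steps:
m(E) = -2 (m(E) = -3 + (5 - 1*4) = -3 + (5 - 4) = -3 + 1 = -2)
D(F) = F³
f(N) = -63 - 18/N (f(N) = -63 + 9*(-2/N) = -63 - 18/N)
U + f(-6)*D(-10) = -135 + (-63 - 18/(-6))*(-10)³ = -135 + (-63 - 18*(-⅙))*(-1000) = -135 + (-63 + 3)*(-1000) = -135 - 60*(-1000) = -135 + 60000 = 59865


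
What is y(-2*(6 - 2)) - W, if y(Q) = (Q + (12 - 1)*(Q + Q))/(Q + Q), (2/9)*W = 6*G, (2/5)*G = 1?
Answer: -56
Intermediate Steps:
G = 5/2 (G = (5/2)*1 = 5/2 ≈ 2.5000)
W = 135/2 (W = 9*(6*(5/2))/2 = (9/2)*15 = 135/2 ≈ 67.500)
y(Q) = 23/2 (y(Q) = (Q + 11*(2*Q))/((2*Q)) = (Q + 22*Q)*(1/(2*Q)) = (23*Q)*(1/(2*Q)) = 23/2)
y(-2*(6 - 2)) - W = 23/2 - 1*135/2 = 23/2 - 135/2 = -56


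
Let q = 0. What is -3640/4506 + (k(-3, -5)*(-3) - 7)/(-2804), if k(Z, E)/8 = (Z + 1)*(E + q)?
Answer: -4546789/6317412 ≈ -0.71972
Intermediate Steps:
k(Z, E) = 8*E*(1 + Z) (k(Z, E) = 8*((Z + 1)*(E + 0)) = 8*((1 + Z)*E) = 8*(E*(1 + Z)) = 8*E*(1 + Z))
-3640/4506 + (k(-3, -5)*(-3) - 7)/(-2804) = -3640/4506 + ((8*(-5)*(1 - 3))*(-3) - 7)/(-2804) = -3640*1/4506 + ((8*(-5)*(-2))*(-3) - 7)*(-1/2804) = -1820/2253 + (80*(-3) - 7)*(-1/2804) = -1820/2253 + (-240 - 7)*(-1/2804) = -1820/2253 - 247*(-1/2804) = -1820/2253 + 247/2804 = -4546789/6317412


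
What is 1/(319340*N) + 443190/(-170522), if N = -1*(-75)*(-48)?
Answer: -23159175487751/8910735624000 ≈ -2.5990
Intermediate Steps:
N = -3600 (N = 75*(-48) = -3600)
1/(319340*N) + 443190/(-170522) = 1/(319340*(-3600)) + 443190/(-170522) = (1/319340)*(-1/3600) + 443190*(-1/170522) = -1/1149624000 - 20145/7751 = -23159175487751/8910735624000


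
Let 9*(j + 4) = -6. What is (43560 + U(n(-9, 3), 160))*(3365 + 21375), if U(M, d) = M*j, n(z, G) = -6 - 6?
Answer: 1079059840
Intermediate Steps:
j = -14/3 (j = -4 + (1/9)*(-6) = -4 - 2/3 = -14/3 ≈ -4.6667)
n(z, G) = -12
U(M, d) = -14*M/3 (U(M, d) = M*(-14/3) = -14*M/3)
(43560 + U(n(-9, 3), 160))*(3365 + 21375) = (43560 - 14/3*(-12))*(3365 + 21375) = (43560 + 56)*24740 = 43616*24740 = 1079059840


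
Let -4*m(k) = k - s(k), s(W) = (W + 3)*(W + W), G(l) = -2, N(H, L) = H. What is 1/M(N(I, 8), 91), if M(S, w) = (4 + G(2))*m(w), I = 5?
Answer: 2/17017 ≈ 0.00011753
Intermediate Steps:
s(W) = 2*W*(3 + W) (s(W) = (3 + W)*(2*W) = 2*W*(3 + W))
m(k) = -k/4 + k*(3 + k)/2 (m(k) = -(k - 2*k*(3 + k))/4 = -k/4 + k*(3 + k)/2)
M(S, w) = w*(5 + 2*w)/2 (M(S, w) = (4 - 2)*(w*(5 + 2*w)/4) = 2*(w*(5 + 2*w)/4) = w*(5 + 2*w)/2)
1/M(N(I, 8), 91) = 1/((1/2)*91*(5 + 2*91)) = 1/((1/2)*91*(5 + 182)) = 1/((1/2)*91*187) = 1/(17017/2) = 2/17017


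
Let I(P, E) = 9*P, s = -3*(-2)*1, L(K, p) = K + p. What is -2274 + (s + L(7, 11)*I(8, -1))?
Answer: -972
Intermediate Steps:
s = 6 (s = 6*1 = 6)
-2274 + (s + L(7, 11)*I(8, -1)) = -2274 + (6 + (7 + 11)*(9*8)) = -2274 + (6 + 18*72) = -2274 + (6 + 1296) = -2274 + 1302 = -972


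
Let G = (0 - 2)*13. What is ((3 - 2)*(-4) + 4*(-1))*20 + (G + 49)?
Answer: -137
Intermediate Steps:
G = -26 (G = -2*13 = -26)
((3 - 2)*(-4) + 4*(-1))*20 + (G + 49) = ((3 - 2)*(-4) + 4*(-1))*20 + (-26 + 49) = (1*(-4) - 4)*20 + 23 = (-4 - 4)*20 + 23 = -8*20 + 23 = -160 + 23 = -137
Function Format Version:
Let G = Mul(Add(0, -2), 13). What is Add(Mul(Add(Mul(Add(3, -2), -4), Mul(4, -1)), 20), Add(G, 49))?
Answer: -137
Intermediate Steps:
G = -26 (G = Mul(-2, 13) = -26)
Add(Mul(Add(Mul(Add(3, -2), -4), Mul(4, -1)), 20), Add(G, 49)) = Add(Mul(Add(Mul(Add(3, -2), -4), Mul(4, -1)), 20), Add(-26, 49)) = Add(Mul(Add(Mul(1, -4), -4), 20), 23) = Add(Mul(Add(-4, -4), 20), 23) = Add(Mul(-8, 20), 23) = Add(-160, 23) = -137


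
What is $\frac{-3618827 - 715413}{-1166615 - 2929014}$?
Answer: $\frac{4334240}{4095629} \approx 1.0583$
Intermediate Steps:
$\frac{-3618827 - 715413}{-1166615 - 2929014} = - \frac{4334240}{-4095629} = \left(-4334240\right) \left(- \frac{1}{4095629}\right) = \frac{4334240}{4095629}$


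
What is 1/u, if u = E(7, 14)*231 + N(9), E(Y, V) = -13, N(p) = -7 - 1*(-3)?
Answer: -1/3007 ≈ -0.00033256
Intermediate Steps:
N(p) = -4 (N(p) = -7 + 3 = -4)
u = -3007 (u = -13*231 - 4 = -3003 - 4 = -3007)
1/u = 1/(-3007) = -1/3007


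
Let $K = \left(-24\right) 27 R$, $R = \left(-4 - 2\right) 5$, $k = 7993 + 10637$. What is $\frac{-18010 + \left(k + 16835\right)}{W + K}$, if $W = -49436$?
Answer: $- \frac{17455}{29996} \approx -0.58191$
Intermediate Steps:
$k = 18630$
$R = -30$ ($R = \left(-6\right) 5 = -30$)
$K = 19440$ ($K = \left(-24\right) 27 \left(-30\right) = \left(-648\right) \left(-30\right) = 19440$)
$\frac{-18010 + \left(k + 16835\right)}{W + K} = \frac{-18010 + \left(18630 + 16835\right)}{-49436 + 19440} = \frac{-18010 + 35465}{-29996} = 17455 \left(- \frac{1}{29996}\right) = - \frac{17455}{29996}$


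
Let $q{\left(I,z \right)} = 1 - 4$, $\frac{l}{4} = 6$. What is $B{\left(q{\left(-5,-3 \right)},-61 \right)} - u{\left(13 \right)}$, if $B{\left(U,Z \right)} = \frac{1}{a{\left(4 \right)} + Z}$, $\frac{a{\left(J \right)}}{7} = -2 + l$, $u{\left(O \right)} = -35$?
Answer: $\frac{3256}{93} \approx 35.011$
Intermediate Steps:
$l = 24$ ($l = 4 \cdot 6 = 24$)
$a{\left(J \right)} = 154$ ($a{\left(J \right)} = 7 \left(-2 + 24\right) = 7 \cdot 22 = 154$)
$q{\left(I,z \right)} = -3$
$B{\left(U,Z \right)} = \frac{1}{154 + Z}$
$B{\left(q{\left(-5,-3 \right)},-61 \right)} - u{\left(13 \right)} = \frac{1}{154 - 61} - -35 = \frac{1}{93} + 35 = \frac{3256}{93}$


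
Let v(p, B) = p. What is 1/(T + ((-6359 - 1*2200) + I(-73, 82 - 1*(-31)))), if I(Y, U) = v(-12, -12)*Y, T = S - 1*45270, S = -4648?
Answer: -1/57601 ≈ -1.7361e-5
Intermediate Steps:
T = -49918 (T = -4648 - 1*45270 = -4648 - 45270 = -49918)
I(Y, U) = -12*Y
1/(T + ((-6359 - 1*2200) + I(-73, 82 - 1*(-31)))) = 1/(-49918 + ((-6359 - 1*2200) - 12*(-73))) = 1/(-49918 + ((-6359 - 2200) + 876)) = 1/(-49918 + (-8559 + 876)) = 1/(-49918 - 7683) = 1/(-57601) = -1/57601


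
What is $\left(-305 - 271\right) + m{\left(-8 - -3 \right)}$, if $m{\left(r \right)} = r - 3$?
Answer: $-584$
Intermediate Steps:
$m{\left(r \right)} = -3 + r$ ($m{\left(r \right)} = r - 3 = -3 + r$)
$\left(-305 - 271\right) + m{\left(-8 - -3 \right)} = \left(-305 - 271\right) - 8 = -576 + \left(-3 + \left(-8 + 3\right)\right) = -576 - 8 = -584$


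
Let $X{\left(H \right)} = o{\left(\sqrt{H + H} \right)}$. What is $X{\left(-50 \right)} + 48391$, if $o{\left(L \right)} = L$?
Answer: $48391 + 10 i \approx 48391.0 + 10.0 i$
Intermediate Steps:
$X{\left(H \right)} = \sqrt{2} \sqrt{H}$ ($X{\left(H \right)} = \sqrt{H + H} = \sqrt{2 H} = \sqrt{2} \sqrt{H}$)
$X{\left(-50 \right)} + 48391 = \sqrt{2} \sqrt{-50} + 48391 = \sqrt{2} \cdot 5 i \sqrt{2} + 48391 = 10 i + 48391 = 48391 + 10 i$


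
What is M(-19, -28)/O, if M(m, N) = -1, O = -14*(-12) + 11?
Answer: -1/179 ≈ -0.0055866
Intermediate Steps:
O = 179 (O = 168 + 11 = 179)
M(-19, -28)/O = -1/179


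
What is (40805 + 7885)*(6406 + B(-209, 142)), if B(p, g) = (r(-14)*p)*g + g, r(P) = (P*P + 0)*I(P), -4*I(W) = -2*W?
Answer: 1982888759160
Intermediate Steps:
I(W) = W/2 (I(W) = -(-1)*W/2 = W/2)
r(P) = P**3/2 (r(P) = (P*P + 0)*(P/2) = (P**2 + 0)*(P/2) = P**2*(P/2) = P**3/2)
B(p, g) = g - 1372*g*p (B(p, g) = (((1/2)*(-14)**3)*p)*g + g = (((1/2)*(-2744))*p)*g + g = (-1372*p)*g + g = -1372*g*p + g = g - 1372*g*p)
(40805 + 7885)*(6406 + B(-209, 142)) = (40805 + 7885)*(6406 + 142*(1 - 1372*(-209))) = 48690*(6406 + 142*(1 + 286748)) = 48690*(6406 + 142*286749) = 48690*(6406 + 40718358) = 48690*40724764 = 1982888759160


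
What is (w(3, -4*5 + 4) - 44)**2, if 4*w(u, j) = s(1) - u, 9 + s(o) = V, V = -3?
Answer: 36481/16 ≈ 2280.1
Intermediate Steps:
s(o) = -12 (s(o) = -9 - 3 = -12)
w(u, j) = -3 - u/4 (w(u, j) = (-12 - u)/4 = -3 - u/4)
(w(3, -4*5 + 4) - 44)**2 = ((-3 - 1/4*3) - 44)**2 = ((-3 - 3/4) - 44)**2 = (-15/4 - 44)**2 = (-191/4)**2 = 36481/16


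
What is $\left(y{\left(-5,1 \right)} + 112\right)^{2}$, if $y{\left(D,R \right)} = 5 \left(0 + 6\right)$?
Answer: $20164$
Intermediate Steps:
$y{\left(D,R \right)} = 30$ ($y{\left(D,R \right)} = 5 \cdot 6 = 30$)
$\left(y{\left(-5,1 \right)} + 112\right)^{2} = \left(30 + 112\right)^{2} = 142^{2} = 20164$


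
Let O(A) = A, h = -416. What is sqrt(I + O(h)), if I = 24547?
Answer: sqrt(24131) ≈ 155.34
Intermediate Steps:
sqrt(I + O(h)) = sqrt(24547 - 416) = sqrt(24131)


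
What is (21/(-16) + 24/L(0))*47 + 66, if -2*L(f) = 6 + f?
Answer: -5947/16 ≈ -371.69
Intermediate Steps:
L(f) = -3 - f/2 (L(f) = -(6 + f)/2 = -3 - f/2)
(21/(-16) + 24/L(0))*47 + 66 = (21/(-16) + 24/(-3 - ½*0))*47 + 66 = (21*(-1/16) + 24/(-3 + 0))*47 + 66 = (-21/16 + 24/(-3))*47 + 66 = (-21/16 + 24*(-⅓))*47 + 66 = (-21/16 - 8)*47 + 66 = -149/16*47 + 66 = -7003/16 + 66 = -5947/16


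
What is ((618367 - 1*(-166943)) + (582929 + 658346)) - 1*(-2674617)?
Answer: 4701202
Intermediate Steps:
((618367 - 1*(-166943)) + (582929 + 658346)) - 1*(-2674617) = ((618367 + 166943) + 1241275) + 2674617 = (785310 + 1241275) + 2674617 = 2026585 + 2674617 = 4701202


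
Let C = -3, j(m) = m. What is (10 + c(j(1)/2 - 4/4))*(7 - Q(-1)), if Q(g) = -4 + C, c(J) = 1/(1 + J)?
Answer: 168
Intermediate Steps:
Q(g) = -7 (Q(g) = -4 - 3 = -7)
(10 + c(j(1)/2 - 4/4))*(7 - Q(-1)) = (10 + 1/(1 + (1/2 - 4/4)))*(7 - 1*(-7)) = (10 + 1/(1 + (1*(½) - 4*¼)))*(7 + 7) = (10 + 1/(1 + (½ - 1)))*14 = (10 + 1/(1 - ½))*14 = (10 + 1/(½))*14 = (10 + 2)*14 = 12*14 = 168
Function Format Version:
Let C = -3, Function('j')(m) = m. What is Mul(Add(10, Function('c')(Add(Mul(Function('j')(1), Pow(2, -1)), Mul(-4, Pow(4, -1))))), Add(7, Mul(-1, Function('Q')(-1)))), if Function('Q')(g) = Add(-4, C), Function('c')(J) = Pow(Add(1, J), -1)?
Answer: 168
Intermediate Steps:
Function('Q')(g) = -7 (Function('Q')(g) = Add(-4, -3) = -7)
Mul(Add(10, Function('c')(Add(Mul(Function('j')(1), Pow(2, -1)), Mul(-4, Pow(4, -1))))), Add(7, Mul(-1, Function('Q')(-1)))) = Mul(Add(10, Pow(Add(1, Add(Mul(1, Pow(2, -1)), Mul(-4, Pow(4, -1)))), -1)), Add(7, Mul(-1, -7))) = Mul(Add(10, Pow(Add(1, Add(Mul(1, Rational(1, 2)), Mul(-4, Rational(1, 4)))), -1)), Add(7, 7)) = Mul(Add(10, Pow(Add(1, Add(Rational(1, 2), -1)), -1)), 14) = Mul(Add(10, Pow(Add(1, Rational(-1, 2)), -1)), 14) = Mul(Add(10, Pow(Rational(1, 2), -1)), 14) = Mul(Add(10, 2), 14) = Mul(12, 14) = 168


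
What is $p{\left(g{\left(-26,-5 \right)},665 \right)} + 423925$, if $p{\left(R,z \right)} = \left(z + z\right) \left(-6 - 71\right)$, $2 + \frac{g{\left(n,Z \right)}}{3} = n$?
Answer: $321515$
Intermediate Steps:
$g{\left(n,Z \right)} = -6 + 3 n$
$p{\left(R,z \right)} = - 154 z$ ($p{\left(R,z \right)} = 2 z \left(-77\right) = - 154 z$)
$p{\left(g{\left(-26,-5 \right)},665 \right)} + 423925 = \left(-154\right) 665 + 423925 = -102410 + 423925 = 321515$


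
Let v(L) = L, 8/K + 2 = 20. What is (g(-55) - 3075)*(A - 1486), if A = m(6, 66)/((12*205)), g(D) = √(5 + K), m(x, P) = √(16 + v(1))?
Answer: 13697948/3 - 4609*√17/3690 ≈ 4.5660e+6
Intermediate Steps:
K = 4/9 (K = 8/(-2 + 20) = 8/18 = 8*(1/18) = 4/9 ≈ 0.44444)
m(x, P) = √17 (m(x, P) = √(16 + 1) = √17)
g(D) = 7/3 (g(D) = √(5 + 4/9) = √(49/9) = 7/3)
A = √17/2460 (A = √17/((12*205)) = √17/2460 ≈ 0.0016761)
(g(-55) - 3075)*(A - 1486) = (7/3 - 3075)*(√17/2460 - 1486) = -9218*(-1486 + √17/2460)/3 = 13697948/3 - 4609*√17/3690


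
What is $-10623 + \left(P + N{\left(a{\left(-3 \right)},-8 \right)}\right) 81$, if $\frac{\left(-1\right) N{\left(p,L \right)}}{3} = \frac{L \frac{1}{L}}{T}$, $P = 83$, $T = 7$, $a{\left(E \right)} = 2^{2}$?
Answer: $- \frac{27543}{7} \approx -3934.7$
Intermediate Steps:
$a{\left(E \right)} = 4$
$N{\left(p,L \right)} = - \frac{3}{7}$ ($N{\left(p,L \right)} = - 3 \frac{L \frac{1}{L}}{7} = - 3 \cdot 1 \cdot \frac{1}{7} = \left(-3\right) \frac{1}{7} = - \frac{3}{7}$)
$-10623 + \left(P + N{\left(a{\left(-3 \right)},-8 \right)}\right) 81 = -10623 + \left(83 - \frac{3}{7}\right) 81 = -10623 + \frac{578}{7} \cdot 81 = -10623 + \frac{46818}{7} = - \frac{27543}{7}$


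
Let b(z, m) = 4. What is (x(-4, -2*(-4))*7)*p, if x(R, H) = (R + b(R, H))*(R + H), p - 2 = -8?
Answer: 0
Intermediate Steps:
p = -6 (p = 2 - 8 = -6)
x(R, H) = (4 + R)*(H + R) (x(R, H) = (R + 4)*(R + H) = (4 + R)*(H + R))
(x(-4, -2*(-4))*7)*p = (((-4)² + 4*(-2*(-4)) + 4*(-4) - 2*(-4)*(-4))*7)*(-6) = ((16 + 4*8 - 16 + 8*(-4))*7)*(-6) = ((16 + 32 - 16 - 32)*7)*(-6) = (0*7)*(-6) = 0*(-6) = 0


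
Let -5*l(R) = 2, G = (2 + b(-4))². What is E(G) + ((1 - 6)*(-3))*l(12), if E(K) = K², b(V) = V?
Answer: 10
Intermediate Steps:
G = 4 (G = (2 - 4)² = (-2)² = 4)
l(R) = -⅖ (l(R) = -⅕*2 = -⅖)
E(G) + ((1 - 6)*(-3))*l(12) = 4² + ((1 - 6)*(-3))*(-⅖) = 16 - 5*(-3)*(-⅖) = 16 + 15*(-⅖) = 16 - 6 = 10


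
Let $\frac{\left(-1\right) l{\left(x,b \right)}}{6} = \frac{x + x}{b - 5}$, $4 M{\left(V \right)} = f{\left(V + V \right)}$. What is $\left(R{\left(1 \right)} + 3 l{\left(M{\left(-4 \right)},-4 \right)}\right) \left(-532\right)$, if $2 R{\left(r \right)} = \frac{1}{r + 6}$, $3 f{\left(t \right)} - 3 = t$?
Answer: $\frac{2546}{3} \approx 848.67$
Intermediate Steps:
$f{\left(t \right)} = 1 + \frac{t}{3}$
$R{\left(r \right)} = \frac{1}{2 \left(6 + r\right)}$ ($R{\left(r \right)} = \frac{1}{2 \left(r + 6\right)} = \frac{1}{2 \left(6 + r\right)}$)
$M{\left(V \right)} = \frac{1}{4} + \frac{V}{6}$ ($M{\left(V \right)} = \frac{1 + \frac{V + V}{3}}{4} = \frac{1 + \frac{2 V}{3}}{4} = \frac{1}{4} + \frac{V}{6}$)
$l{\left(x,b \right)} = - \frac{12 x}{-5 + b}$ ($l{\left(x,b \right)} = - 6 \frac{x + x}{b - 5} = - 6 \frac{2 x}{-5 + b} = - \frac{12 x}{-5 + b}$)
$\left(R{\left(1 \right)} + 3 l{\left(M{\left(-4 \right)},-4 \right)}\right) \left(-532\right) = \left(\frac{1}{2 \left(6 + 1\right)} + 3 \left(- \frac{12 \left(\frac{1}{4} + \frac{1}{6} \left(-4\right)\right)}{-5 - 4}\right)\right) \left(-532\right) = \left(\frac{1}{2 \cdot 7} + 3 \left(- \frac{12 \left(\frac{1}{4} - \frac{2}{3}\right)}{-9}\right)\right) \left(-532\right) = \left(\frac{1}{2} \cdot \frac{1}{7} + 3 \left(\left(-12\right) \left(- \frac{5}{12}\right) \left(- \frac{1}{9}\right)\right)\right) \left(-532\right) = \left(\frac{1}{14} + 3 \left(- \frac{5}{9}\right)\right) \left(-532\right) = \left(\frac{1}{14} - \frac{5}{3}\right) \left(-532\right) = \left(- \frac{67}{42}\right) \left(-532\right) = \frac{2546}{3}$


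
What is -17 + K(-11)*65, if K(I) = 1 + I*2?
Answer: -1382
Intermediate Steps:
K(I) = 1 + 2*I
-17 + K(-11)*65 = -17 + (1 + 2*(-11))*65 = -17 + (1 - 22)*65 = -17 - 21*65 = -17 - 1365 = -1382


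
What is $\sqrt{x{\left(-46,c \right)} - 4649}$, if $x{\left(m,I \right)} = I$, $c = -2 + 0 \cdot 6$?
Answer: $i \sqrt{4651} \approx 68.198 i$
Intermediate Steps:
$c = -2$ ($c = -2 + 0 = -2$)
$\sqrt{x{\left(-46,c \right)} - 4649} = \sqrt{-2 - 4649} = \sqrt{-4651} = i \sqrt{4651}$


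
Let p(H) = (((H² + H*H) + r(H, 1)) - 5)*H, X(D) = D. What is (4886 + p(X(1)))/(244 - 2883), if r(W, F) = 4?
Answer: -4887/2639 ≈ -1.8518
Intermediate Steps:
p(H) = H*(-1 + 2*H²) (p(H) = (((H² + H*H) + 4) - 5)*H = (((H² + H²) + 4) - 5)*H = ((2*H² + 4) - 5)*H = ((4 + 2*H²) - 5)*H = (-1 + 2*H²)*H = H*(-1 + 2*H²))
(4886 + p(X(1)))/(244 - 2883) = (4886 + (-1*1 + 2*1³))/(244 - 2883) = (4886 + (-1 + 2*1))/(-2639) = (4886 + (-1 + 2))*(-1/2639) = (4886 + 1)*(-1/2639) = 4887*(-1/2639) = -4887/2639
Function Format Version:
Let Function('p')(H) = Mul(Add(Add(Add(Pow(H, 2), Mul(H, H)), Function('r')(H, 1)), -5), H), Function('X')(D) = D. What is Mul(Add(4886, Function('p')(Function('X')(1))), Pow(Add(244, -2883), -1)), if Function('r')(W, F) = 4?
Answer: Rational(-4887, 2639) ≈ -1.8518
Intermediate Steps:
Function('p')(H) = Mul(H, Add(-1, Mul(2, Pow(H, 2)))) (Function('p')(H) = Mul(Add(Add(Add(Pow(H, 2), Mul(H, H)), 4), -5), H) = Mul(Add(Add(Add(Pow(H, 2), Pow(H, 2)), 4), -5), H) = Mul(Add(Add(Mul(2, Pow(H, 2)), 4), -5), H) = Mul(Add(Add(4, Mul(2, Pow(H, 2))), -5), H) = Mul(Add(-1, Mul(2, Pow(H, 2))), H) = Mul(H, Add(-1, Mul(2, Pow(H, 2)))))
Mul(Add(4886, Function('p')(Function('X')(1))), Pow(Add(244, -2883), -1)) = Mul(Add(4886, Add(Mul(-1, 1), Mul(2, Pow(1, 3)))), Pow(Add(244, -2883), -1)) = Mul(Add(4886, Add(-1, Mul(2, 1))), Pow(-2639, -1)) = Mul(Add(4886, Add(-1, 2)), Rational(-1, 2639)) = Mul(Add(4886, 1), Rational(-1, 2639)) = Mul(4887, Rational(-1, 2639)) = Rational(-4887, 2639)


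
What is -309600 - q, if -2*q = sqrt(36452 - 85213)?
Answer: -309600 + I*sqrt(48761)/2 ≈ -3.096e+5 + 110.41*I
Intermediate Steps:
q = -I*sqrt(48761)/2 (q = -sqrt(36452 - 85213)/2 = -I*sqrt(48761)/2 ≈ -110.41*I)
-309600 - q = -309600 - (-1)*I*sqrt(48761)/2 = -309600 + I*sqrt(48761)/2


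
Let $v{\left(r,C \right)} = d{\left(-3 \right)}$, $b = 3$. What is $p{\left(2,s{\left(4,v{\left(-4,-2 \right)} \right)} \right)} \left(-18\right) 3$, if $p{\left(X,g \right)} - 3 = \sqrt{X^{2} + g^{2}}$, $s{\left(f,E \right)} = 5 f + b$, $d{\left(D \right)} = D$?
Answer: $-162 - 54 \sqrt{533} \approx -1408.7$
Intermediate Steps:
$v{\left(r,C \right)} = -3$
$s{\left(f,E \right)} = 3 + 5 f$ ($s{\left(f,E \right)} = 5 f + 3 = 3 + 5 f$)
$p{\left(X,g \right)} = 3 + \sqrt{X^{2} + g^{2}}$
$p{\left(2,s{\left(4,v{\left(-4,-2 \right)} \right)} \right)} \left(-18\right) 3 = \left(3 + \sqrt{2^{2} + \left(3 + 5 \cdot 4\right)^{2}}\right) \left(-18\right) 3 = \left(3 + \sqrt{4 + \left(3 + 20\right)^{2}}\right) \left(-18\right) 3 = \left(3 + \sqrt{4 + 23^{2}}\right) \left(-18\right) 3 = \left(3 + \sqrt{4 + 529}\right) \left(-18\right) 3 = \left(3 + \sqrt{533}\right) \left(-18\right) 3 = \left(-54 - 18 \sqrt{533}\right) 3 = -162 - 54 \sqrt{533}$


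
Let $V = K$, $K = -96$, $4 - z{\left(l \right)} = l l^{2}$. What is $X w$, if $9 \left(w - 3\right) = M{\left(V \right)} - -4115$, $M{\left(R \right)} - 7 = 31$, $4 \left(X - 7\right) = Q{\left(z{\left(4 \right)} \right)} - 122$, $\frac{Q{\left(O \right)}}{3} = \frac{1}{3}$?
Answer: $- \frac{32395}{3} \approx -10798.0$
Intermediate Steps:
$z{\left(l \right)} = 4 - l^{3}$ ($z{\left(l \right)} = 4 - l l^{2} = 4 - l^{3}$)
$Q{\left(O \right)} = 1$ ($Q{\left(O \right)} = \frac{3}{3} = 3 \cdot \frac{1}{3} = 1$)
$X = - \frac{93}{4}$ ($X = 7 + \frac{1 - 122}{4} = 7 + \frac{1}{4} \left(-121\right) = 7 - \frac{121}{4} = - \frac{93}{4} \approx -23.25$)
$V = -96$
$M{\left(R \right)} = 38$ ($M{\left(R \right)} = 7 + 31 = 38$)
$w = \frac{4180}{9}$ ($w = 3 + \frac{38 - -4115}{9} = 3 + \frac{38 + 4115}{9} = 3 + \frac{1}{9} \cdot 4153 = 3 + \frac{4153}{9} = \frac{4180}{9} \approx 464.44$)
$X w = \left(- \frac{93}{4}\right) \frac{4180}{9} = - \frac{32395}{3}$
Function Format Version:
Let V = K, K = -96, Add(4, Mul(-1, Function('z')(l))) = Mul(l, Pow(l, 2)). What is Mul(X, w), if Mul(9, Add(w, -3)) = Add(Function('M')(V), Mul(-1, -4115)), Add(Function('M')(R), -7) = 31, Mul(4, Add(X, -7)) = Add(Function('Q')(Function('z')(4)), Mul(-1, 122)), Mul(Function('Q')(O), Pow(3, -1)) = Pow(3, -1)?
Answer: Rational(-32395, 3) ≈ -10798.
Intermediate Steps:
Function('z')(l) = Add(4, Mul(-1, Pow(l, 3))) (Function('z')(l) = Add(4, Mul(-1, Mul(l, Pow(l, 2)))) = Add(4, Mul(-1, Pow(l, 3))))
Function('Q')(O) = 1 (Function('Q')(O) = Mul(3, Pow(3, -1)) = Mul(3, Rational(1, 3)) = 1)
X = Rational(-93, 4) (X = Add(7, Mul(Rational(1, 4), Add(1, Mul(-1, 122)))) = Add(7, Mul(Rational(1, 4), Add(1, -122))) = Add(7, Mul(Rational(1, 4), -121)) = Add(7, Rational(-121, 4)) = Rational(-93, 4) ≈ -23.250)
V = -96
Function('M')(R) = 38 (Function('M')(R) = Add(7, 31) = 38)
w = Rational(4180, 9) (w = Add(3, Mul(Rational(1, 9), Add(38, Mul(-1, -4115)))) = Add(3, Mul(Rational(1, 9), Add(38, 4115))) = Add(3, Mul(Rational(1, 9), 4153)) = Add(3, Rational(4153, 9)) = Rational(4180, 9) ≈ 464.44)
Mul(X, w) = Mul(Rational(-93, 4), Rational(4180, 9)) = Rational(-32395, 3)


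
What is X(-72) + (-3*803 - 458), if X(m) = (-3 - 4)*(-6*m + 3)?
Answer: -5912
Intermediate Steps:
X(m) = -21 + 42*m (X(m) = -7*(3 - 6*m) = -21 + 42*m)
X(-72) + (-3*803 - 458) = (-21 + 42*(-72)) + (-3*803 - 458) = (-21 - 3024) + (-2409 - 458) = -3045 - 2867 = -5912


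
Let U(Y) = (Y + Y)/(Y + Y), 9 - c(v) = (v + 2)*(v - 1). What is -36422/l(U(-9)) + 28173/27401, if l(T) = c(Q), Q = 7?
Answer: 999267007/1233045 ≈ 810.41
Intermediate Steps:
c(v) = 9 - (-1 + v)*(2 + v) (c(v) = 9 - (v + 2)*(v - 1) = 9 - (2 + v)*(-1 + v) = 9 - (-1 + v)*(2 + v))
U(Y) = 1 (U(Y) = (2*Y)/((2*Y)) = (2*Y)*(1/(2*Y)) = 1)
l(T) = -45 (l(T) = 11 - 1*7 - 1*7² = 11 - 7 - 1*49 = 11 - 7 - 49 = -45)
-36422/l(U(-9)) + 28173/27401 = -36422/(-45) + 28173/27401 = -36422*(-1/45) + 28173*(1/27401) = 36422/45 + 28173/27401 = 999267007/1233045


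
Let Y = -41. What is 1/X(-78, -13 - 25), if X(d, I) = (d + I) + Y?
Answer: -1/157 ≈ -0.0063694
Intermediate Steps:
X(d, I) = -41 + I + d (X(d, I) = (d + I) - 41 = (I + d) - 41 = -41 + I + d)
1/X(-78, -13 - 25) = 1/(-41 + (-13 - 25) - 78) = 1/(-41 - 38 - 78) = 1/(-157) = -1/157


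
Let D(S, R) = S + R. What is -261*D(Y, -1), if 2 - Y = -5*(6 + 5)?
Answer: -14616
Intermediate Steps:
Y = 57 (Y = 2 - (-5)*(6 + 5) = 2 - (-5)*11 = 2 - 1*(-55) = 2 + 55 = 57)
D(S, R) = R + S
-261*D(Y, -1) = -261*(-1 + 57) = -261*56 = -14616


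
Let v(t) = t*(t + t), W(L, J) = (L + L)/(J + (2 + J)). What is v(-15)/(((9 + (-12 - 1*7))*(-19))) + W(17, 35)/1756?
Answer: 2845043/1201104 ≈ 2.3687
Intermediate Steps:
W(L, J) = 2*L/(2 + 2*J) (W(L, J) = (2*L)/(2 + 2*J) = 2*L/(2 + 2*J))
v(t) = 2*t² (v(t) = t*(2*t) = 2*t²)
v(-15)/(((9 + (-12 - 1*7))*(-19))) + W(17, 35)/1756 = (2*(-15)²)/(((9 + (-12 - 1*7))*(-19))) + (17/(1 + 35))/1756 = (2*225)/(((9 + (-12 - 7))*(-19))) + (17/36)*(1/1756) = 450/(((9 - 19)*(-19))) + (17*(1/36))*(1/1756) = 450/((-10*(-19))) + (17/36)*(1/1756) = 450/190 + 17/63216 = 450*(1/190) + 17/63216 = 45/19 + 17/63216 = 2845043/1201104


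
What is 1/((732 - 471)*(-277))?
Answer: -1/72297 ≈ -1.3832e-5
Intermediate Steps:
1/((732 - 471)*(-277)) = -1/277/261 = (1/261)*(-1/277) = -1/72297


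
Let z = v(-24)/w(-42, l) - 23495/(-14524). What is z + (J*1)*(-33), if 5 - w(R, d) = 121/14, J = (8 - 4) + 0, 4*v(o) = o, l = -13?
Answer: -31785769/246908 ≈ -128.74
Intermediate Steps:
v(o) = o/4
J = 4 (J = 4 + 0 = 4)
w(R, d) = -51/14 (w(R, d) = 5 - 121/14 = -51/14)
z = 806087/246908 (z = ((¼)*(-24))/(-51/14) - 23495/(-14524) = -6*(-14/51) - 23495*(-1/14524) = 28/17 + 23495/14524 = 806087/246908 ≈ 3.2647)
z + (J*1)*(-33) = 806087/246908 + (4*1)*(-33) = 806087/246908 + 4*(-33) = 806087/246908 - 132 = -31785769/246908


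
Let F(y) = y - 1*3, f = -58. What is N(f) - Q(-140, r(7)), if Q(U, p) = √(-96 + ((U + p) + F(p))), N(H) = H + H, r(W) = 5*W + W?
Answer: -116 - I*√155 ≈ -116.0 - 12.45*I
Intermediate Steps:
r(W) = 6*W
F(y) = -3 + y (F(y) = y - 3 = -3 + y)
N(H) = 2*H
Q(U, p) = √(-99 + U + 2*p) (Q(U, p) = √(-96 + ((U + p) + (-3 + p))) = √(-96 + (-3 + U + 2*p)) = √(-99 + U + 2*p))
N(f) - Q(-140, r(7)) = 2*(-58) - √(-99 - 140 + 2*(6*7)) = -116 - √(-99 - 140 + 2*42) = -116 - √(-99 - 140 + 84) = -116 - √(-155) = -116 - I*√155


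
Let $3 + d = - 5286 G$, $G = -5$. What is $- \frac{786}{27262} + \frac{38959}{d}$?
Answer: $\frac{520664318}{360226437} \approx 1.4454$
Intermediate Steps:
$d = 26427$ ($d = -3 - -26430 = -3 + 26430 = 26427$)
$- \frac{786}{27262} + \frac{38959}{d} = - \frac{786}{27262} + \frac{38959}{26427} = \left(-786\right) \frac{1}{27262} + 38959 \cdot \frac{1}{26427} = - \frac{393}{13631} + \frac{38959}{26427} = \frac{520664318}{360226437}$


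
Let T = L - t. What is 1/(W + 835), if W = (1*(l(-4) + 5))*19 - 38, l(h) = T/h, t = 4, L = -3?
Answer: 4/3701 ≈ 0.0010808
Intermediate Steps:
T = -7 (T = -3 - 1*4 = -3 - 4 = -7)
l(h) = -7/h
W = 361/4 (W = (1*(-7/(-4) + 5))*19 - 38 = (1*(-7*(-¼) + 5))*19 - 38 = (1*(7/4 + 5))*19 - 38 = (1*(27/4))*19 - 38 = (27/4)*19 - 38 = 513/4 - 38 = 361/4 ≈ 90.250)
1/(W + 835) = 1/(361/4 + 835) = 1/(3701/4) = 4/3701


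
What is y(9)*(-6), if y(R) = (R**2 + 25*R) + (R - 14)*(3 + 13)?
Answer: -1356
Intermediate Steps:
y(R) = -224 + R**2 + 41*R (y(R) = (R**2 + 25*R) + (-14 + R)*16 = (R**2 + 25*R) + (-224 + 16*R) = -224 + R**2 + 41*R)
y(9)*(-6) = (-224 + 9**2 + 41*9)*(-6) = (-224 + 81 + 369)*(-6) = 226*(-6) = -1356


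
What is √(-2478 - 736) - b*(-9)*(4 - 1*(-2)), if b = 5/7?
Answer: 270/7 + I*√3214 ≈ 38.571 + 56.692*I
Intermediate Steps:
b = 5/7 (b = 5*(⅐) = 5/7 ≈ 0.71429)
√(-2478 - 736) - b*(-9)*(4 - 1*(-2)) = √(-2478 - 736) - (5/7)*(-9)*(4 - 1*(-2)) = √(-3214) - (-45)*(4 + 2)/7 = I*√3214 - (-45)*6/7 = I*√3214 - 1*(-270/7) = I*√3214 + 270/7 = 270/7 + I*√3214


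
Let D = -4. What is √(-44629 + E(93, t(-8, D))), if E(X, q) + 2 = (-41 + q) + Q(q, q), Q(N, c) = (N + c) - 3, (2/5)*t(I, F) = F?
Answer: I*√44705 ≈ 211.44*I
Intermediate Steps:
t(I, F) = 5*F/2
Q(N, c) = -3 + N + c
E(X, q) = -46 + 3*q (E(X, q) = -2 + ((-41 + q) + (-3 + q + q)) = -2 + ((-41 + q) + (-3 + 2*q)) = -2 + (-44 + 3*q) = -46 + 3*q)
√(-44629 + E(93, t(-8, D))) = √(-44629 + (-46 + 3*((5/2)*(-4)))) = √(-44629 + (-46 + 3*(-10))) = √(-44629 + (-46 - 30)) = √(-44629 - 76) = √(-44705) = I*√44705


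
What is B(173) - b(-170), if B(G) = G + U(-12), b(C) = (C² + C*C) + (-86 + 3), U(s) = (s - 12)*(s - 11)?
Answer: -56992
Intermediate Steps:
U(s) = (-12 + s)*(-11 + s)
b(C) = -83 + 2*C² (b(C) = (C² + C²) - 83 = 2*C² - 83 = -83 + 2*C²)
B(G) = 552 + G (B(G) = G + (132 + (-12)² - 23*(-12)) = G + (132 + 144 + 276) = G + 552 = 552 + G)
B(173) - b(-170) = (552 + 173) - (-83 + 2*(-170)²) = 725 - (-83 + 2*28900) = 725 - (-83 + 57800) = 725 - 1*57717 = 725 - 57717 = -56992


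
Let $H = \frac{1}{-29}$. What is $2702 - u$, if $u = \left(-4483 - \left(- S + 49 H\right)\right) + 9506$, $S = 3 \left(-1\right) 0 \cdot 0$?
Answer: $- \frac{67358}{29} \approx -2322.7$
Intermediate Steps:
$H = - \frac{1}{29} \approx -0.034483$
$S = 0$ ($S = \left(-3\right) 0 \cdot 0 = 0 \cdot 0 = 0$)
$u = \frac{145716}{29}$ ($u = \left(-4483 + \left(0 - - \frac{49}{29}\right)\right) + 9506 = \left(-4483 + \left(0 + \frac{49}{29}\right)\right) + 9506 = \left(-4483 + \frac{49}{29}\right) + 9506 = - \frac{129958}{29} + 9506 = \frac{145716}{29} \approx 5024.7$)
$2702 - u = 2702 - \frac{145716}{29} = - \frac{67358}{29}$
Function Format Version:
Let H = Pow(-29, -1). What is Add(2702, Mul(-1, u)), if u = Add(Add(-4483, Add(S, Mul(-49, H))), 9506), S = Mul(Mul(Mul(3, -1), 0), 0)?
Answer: Rational(-67358, 29) ≈ -2322.7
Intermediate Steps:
H = Rational(-1, 29) ≈ -0.034483
S = 0 (S = Mul(Mul(-3, 0), 0) = Mul(0, 0) = 0)
u = Rational(145716, 29) (u = Add(Add(-4483, Add(0, Mul(-49, Rational(-1, 29)))), 9506) = Add(Add(-4483, Add(0, Rational(49, 29))), 9506) = Add(Add(-4483, Rational(49, 29)), 9506) = Add(Rational(-129958, 29), 9506) = Rational(145716, 29) ≈ 5024.7)
Add(2702, Mul(-1, u)) = Add(2702, Mul(-1, Rational(145716, 29))) = Add(2702, Rational(-145716, 29)) = Rational(-67358, 29)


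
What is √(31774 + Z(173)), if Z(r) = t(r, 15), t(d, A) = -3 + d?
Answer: 22*√66 ≈ 178.73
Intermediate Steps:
Z(r) = -3 + r
√(31774 + Z(173)) = √(31774 + (-3 + 173)) = √(31774 + 170) = √31944 = 22*√66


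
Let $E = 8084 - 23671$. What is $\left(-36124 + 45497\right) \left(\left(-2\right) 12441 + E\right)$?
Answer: $-379315937$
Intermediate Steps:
$E = -15587$ ($E = 8084 - 23671 = -15587$)
$\left(-36124 + 45497\right) \left(\left(-2\right) 12441 + E\right) = \left(-36124 + 45497\right) \left(\left(-2\right) 12441 - 15587\right) = 9373 \left(-24882 - 15587\right) = 9373 \left(-40469\right) = -379315937$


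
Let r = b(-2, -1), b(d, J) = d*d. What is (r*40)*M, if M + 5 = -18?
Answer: -3680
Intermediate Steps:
b(d, J) = d²
r = 4 (r = (-2)² = 4)
M = -23 (M = -5 - 18 = -23)
(r*40)*M = (4*40)*(-23) = 160*(-23) = -3680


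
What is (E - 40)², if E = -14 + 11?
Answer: 1849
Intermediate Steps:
E = -3
(E - 40)² = (-3 - 40)² = (-43)² = 1849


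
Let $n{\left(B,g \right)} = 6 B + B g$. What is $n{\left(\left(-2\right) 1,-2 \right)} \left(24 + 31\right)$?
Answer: $-440$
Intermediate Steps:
$n{\left(\left(-2\right) 1,-2 \right)} \left(24 + 31\right) = \left(-2\right) 1 \left(6 - 2\right) \left(24 + 31\right) = \left(-2\right) 4 \cdot 55 = \left(-8\right) 55 = -440$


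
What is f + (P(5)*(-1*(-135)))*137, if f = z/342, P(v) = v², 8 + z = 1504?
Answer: 79066873/171 ≈ 4.6238e+5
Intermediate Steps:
z = 1496 (z = -8 + 1504 = 1496)
f = 748/171 (f = 1496/342 = 1496*(1/342) = 748/171 ≈ 4.3743)
f + (P(5)*(-1*(-135)))*137 = 748/171 + (5²*(-1*(-135)))*137 = 748/171 + (25*135)*137 = 748/171 + 3375*137 = 748/171 + 462375 = 79066873/171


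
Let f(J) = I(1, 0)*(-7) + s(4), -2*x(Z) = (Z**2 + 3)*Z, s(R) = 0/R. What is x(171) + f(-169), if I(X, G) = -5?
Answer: -2500327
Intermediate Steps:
s(R) = 0
x(Z) = -Z*(3 + Z**2)/2 (x(Z) = -(Z**2 + 3)*Z/2 = -(3 + Z**2)*Z/2 = -Z*(3 + Z**2)/2)
f(J) = 35 (f(J) = -5*(-7) + 0 = 35 + 0 = 35)
x(171) + f(-169) = -1/2*171*(3 + 171**2) + 35 = -1/2*171*(3 + 29241) + 35 = -1/2*171*29244 + 35 = -2500362 + 35 = -2500327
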